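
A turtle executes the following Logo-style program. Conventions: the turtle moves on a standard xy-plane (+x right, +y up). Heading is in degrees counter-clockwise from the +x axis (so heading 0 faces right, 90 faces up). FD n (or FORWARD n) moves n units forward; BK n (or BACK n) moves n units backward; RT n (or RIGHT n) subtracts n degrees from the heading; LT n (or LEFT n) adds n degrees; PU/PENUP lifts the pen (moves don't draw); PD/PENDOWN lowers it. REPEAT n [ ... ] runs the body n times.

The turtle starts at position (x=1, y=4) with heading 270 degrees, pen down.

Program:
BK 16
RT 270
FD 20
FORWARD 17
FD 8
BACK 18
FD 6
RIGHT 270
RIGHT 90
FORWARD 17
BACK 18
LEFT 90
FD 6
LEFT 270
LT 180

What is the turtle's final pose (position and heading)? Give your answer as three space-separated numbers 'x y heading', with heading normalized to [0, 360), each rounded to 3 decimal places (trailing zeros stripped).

Executing turtle program step by step:
Start: pos=(1,4), heading=270, pen down
BK 16: (1,4) -> (1,20) [heading=270, draw]
RT 270: heading 270 -> 0
FD 20: (1,20) -> (21,20) [heading=0, draw]
FD 17: (21,20) -> (38,20) [heading=0, draw]
FD 8: (38,20) -> (46,20) [heading=0, draw]
BK 18: (46,20) -> (28,20) [heading=0, draw]
FD 6: (28,20) -> (34,20) [heading=0, draw]
RT 270: heading 0 -> 90
RT 90: heading 90 -> 0
FD 17: (34,20) -> (51,20) [heading=0, draw]
BK 18: (51,20) -> (33,20) [heading=0, draw]
LT 90: heading 0 -> 90
FD 6: (33,20) -> (33,26) [heading=90, draw]
LT 270: heading 90 -> 0
LT 180: heading 0 -> 180
Final: pos=(33,26), heading=180, 9 segment(s) drawn

Answer: 33 26 180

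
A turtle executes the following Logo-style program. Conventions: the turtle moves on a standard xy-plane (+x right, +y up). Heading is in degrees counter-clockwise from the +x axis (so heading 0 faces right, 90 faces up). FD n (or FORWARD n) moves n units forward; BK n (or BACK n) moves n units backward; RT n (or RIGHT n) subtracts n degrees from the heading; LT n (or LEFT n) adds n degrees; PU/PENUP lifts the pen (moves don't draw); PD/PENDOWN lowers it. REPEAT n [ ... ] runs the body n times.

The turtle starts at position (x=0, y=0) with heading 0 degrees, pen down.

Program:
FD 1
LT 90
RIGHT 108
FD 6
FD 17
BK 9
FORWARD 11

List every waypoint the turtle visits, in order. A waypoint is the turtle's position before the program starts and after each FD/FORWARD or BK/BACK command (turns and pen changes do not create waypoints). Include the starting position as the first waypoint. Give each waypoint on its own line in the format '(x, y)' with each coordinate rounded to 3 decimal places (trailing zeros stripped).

Answer: (0, 0)
(1, 0)
(6.706, -1.854)
(22.874, -7.107)
(14.315, -4.326)
(24.776, -7.725)

Derivation:
Executing turtle program step by step:
Start: pos=(0,0), heading=0, pen down
FD 1: (0,0) -> (1,0) [heading=0, draw]
LT 90: heading 0 -> 90
RT 108: heading 90 -> 342
FD 6: (1,0) -> (6.706,-1.854) [heading=342, draw]
FD 17: (6.706,-1.854) -> (22.874,-7.107) [heading=342, draw]
BK 9: (22.874,-7.107) -> (14.315,-4.326) [heading=342, draw]
FD 11: (14.315,-4.326) -> (24.776,-7.725) [heading=342, draw]
Final: pos=(24.776,-7.725), heading=342, 5 segment(s) drawn
Waypoints (6 total):
(0, 0)
(1, 0)
(6.706, -1.854)
(22.874, -7.107)
(14.315, -4.326)
(24.776, -7.725)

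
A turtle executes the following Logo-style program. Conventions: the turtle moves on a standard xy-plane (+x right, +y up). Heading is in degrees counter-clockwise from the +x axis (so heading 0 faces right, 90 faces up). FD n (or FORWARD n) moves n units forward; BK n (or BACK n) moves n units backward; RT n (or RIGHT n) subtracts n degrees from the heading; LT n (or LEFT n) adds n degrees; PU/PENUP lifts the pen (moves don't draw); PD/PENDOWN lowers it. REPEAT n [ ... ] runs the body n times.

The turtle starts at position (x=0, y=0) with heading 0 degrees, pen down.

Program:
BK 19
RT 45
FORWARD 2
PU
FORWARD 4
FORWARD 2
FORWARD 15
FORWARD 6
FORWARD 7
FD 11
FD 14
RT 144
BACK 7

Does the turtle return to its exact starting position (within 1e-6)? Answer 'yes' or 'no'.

Executing turtle program step by step:
Start: pos=(0,0), heading=0, pen down
BK 19: (0,0) -> (-19,0) [heading=0, draw]
RT 45: heading 0 -> 315
FD 2: (-19,0) -> (-17.586,-1.414) [heading=315, draw]
PU: pen up
FD 4: (-17.586,-1.414) -> (-14.757,-4.243) [heading=315, move]
FD 2: (-14.757,-4.243) -> (-13.343,-5.657) [heading=315, move]
FD 15: (-13.343,-5.657) -> (-2.737,-16.263) [heading=315, move]
FD 6: (-2.737,-16.263) -> (1.506,-20.506) [heading=315, move]
FD 7: (1.506,-20.506) -> (6.456,-25.456) [heading=315, move]
FD 11: (6.456,-25.456) -> (14.234,-33.234) [heading=315, move]
FD 14: (14.234,-33.234) -> (24.134,-43.134) [heading=315, move]
RT 144: heading 315 -> 171
BK 7: (24.134,-43.134) -> (31.047,-44.229) [heading=171, move]
Final: pos=(31.047,-44.229), heading=171, 2 segment(s) drawn

Start position: (0, 0)
Final position: (31.047, -44.229)
Distance = 54.038; >= 1e-6 -> NOT closed

Answer: no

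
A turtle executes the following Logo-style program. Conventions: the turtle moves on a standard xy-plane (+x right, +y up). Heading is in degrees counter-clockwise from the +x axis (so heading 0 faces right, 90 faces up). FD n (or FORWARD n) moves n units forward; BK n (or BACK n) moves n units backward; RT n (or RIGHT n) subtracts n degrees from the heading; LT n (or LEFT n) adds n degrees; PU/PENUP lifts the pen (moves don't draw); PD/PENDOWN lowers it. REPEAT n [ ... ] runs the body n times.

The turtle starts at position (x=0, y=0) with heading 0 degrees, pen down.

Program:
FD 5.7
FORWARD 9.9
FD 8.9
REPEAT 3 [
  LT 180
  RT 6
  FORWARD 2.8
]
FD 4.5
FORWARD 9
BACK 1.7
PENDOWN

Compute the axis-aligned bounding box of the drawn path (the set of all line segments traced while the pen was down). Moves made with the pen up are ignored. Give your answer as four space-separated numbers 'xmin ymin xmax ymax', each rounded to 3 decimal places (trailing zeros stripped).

Answer: 0 -0.289 24.5 4.748

Derivation:
Executing turtle program step by step:
Start: pos=(0,0), heading=0, pen down
FD 5.7: (0,0) -> (5.7,0) [heading=0, draw]
FD 9.9: (5.7,0) -> (15.6,0) [heading=0, draw]
FD 8.9: (15.6,0) -> (24.5,0) [heading=0, draw]
REPEAT 3 [
  -- iteration 1/3 --
  LT 180: heading 0 -> 180
  RT 6: heading 180 -> 174
  FD 2.8: (24.5,0) -> (21.715,0.293) [heading=174, draw]
  -- iteration 2/3 --
  LT 180: heading 174 -> 354
  RT 6: heading 354 -> 348
  FD 2.8: (21.715,0.293) -> (24.454,-0.289) [heading=348, draw]
  -- iteration 3/3 --
  LT 180: heading 348 -> 168
  RT 6: heading 168 -> 162
  FD 2.8: (24.454,-0.289) -> (21.791,0.576) [heading=162, draw]
]
FD 4.5: (21.791,0.576) -> (17.511,1.966) [heading=162, draw]
FD 9: (17.511,1.966) -> (8.952,4.748) [heading=162, draw]
BK 1.7: (8.952,4.748) -> (10.569,4.222) [heading=162, draw]
PD: pen down
Final: pos=(10.569,4.222), heading=162, 9 segment(s) drawn

Segment endpoints: x in {0, 5.7, 8.952, 10.569, 15.6, 17.511, 21.715, 21.791, 24.454, 24.5}, y in {-0.289, 0, 0.293, 0.576, 1.966, 4.222, 4.748}
xmin=0, ymin=-0.289, xmax=24.5, ymax=4.748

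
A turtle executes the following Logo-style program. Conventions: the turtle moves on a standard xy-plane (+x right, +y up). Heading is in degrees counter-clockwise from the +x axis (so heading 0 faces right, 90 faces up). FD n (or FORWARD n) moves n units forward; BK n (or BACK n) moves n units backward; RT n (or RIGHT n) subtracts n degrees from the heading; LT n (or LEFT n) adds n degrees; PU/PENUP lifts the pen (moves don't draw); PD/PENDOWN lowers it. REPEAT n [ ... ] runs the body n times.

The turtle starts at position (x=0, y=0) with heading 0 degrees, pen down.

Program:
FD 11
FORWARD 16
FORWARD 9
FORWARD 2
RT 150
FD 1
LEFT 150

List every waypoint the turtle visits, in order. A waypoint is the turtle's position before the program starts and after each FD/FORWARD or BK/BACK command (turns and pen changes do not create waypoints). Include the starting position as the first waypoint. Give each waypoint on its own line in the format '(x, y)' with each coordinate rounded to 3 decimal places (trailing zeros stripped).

Executing turtle program step by step:
Start: pos=(0,0), heading=0, pen down
FD 11: (0,0) -> (11,0) [heading=0, draw]
FD 16: (11,0) -> (27,0) [heading=0, draw]
FD 9: (27,0) -> (36,0) [heading=0, draw]
FD 2: (36,0) -> (38,0) [heading=0, draw]
RT 150: heading 0 -> 210
FD 1: (38,0) -> (37.134,-0.5) [heading=210, draw]
LT 150: heading 210 -> 0
Final: pos=(37.134,-0.5), heading=0, 5 segment(s) drawn
Waypoints (6 total):
(0, 0)
(11, 0)
(27, 0)
(36, 0)
(38, 0)
(37.134, -0.5)

Answer: (0, 0)
(11, 0)
(27, 0)
(36, 0)
(38, 0)
(37.134, -0.5)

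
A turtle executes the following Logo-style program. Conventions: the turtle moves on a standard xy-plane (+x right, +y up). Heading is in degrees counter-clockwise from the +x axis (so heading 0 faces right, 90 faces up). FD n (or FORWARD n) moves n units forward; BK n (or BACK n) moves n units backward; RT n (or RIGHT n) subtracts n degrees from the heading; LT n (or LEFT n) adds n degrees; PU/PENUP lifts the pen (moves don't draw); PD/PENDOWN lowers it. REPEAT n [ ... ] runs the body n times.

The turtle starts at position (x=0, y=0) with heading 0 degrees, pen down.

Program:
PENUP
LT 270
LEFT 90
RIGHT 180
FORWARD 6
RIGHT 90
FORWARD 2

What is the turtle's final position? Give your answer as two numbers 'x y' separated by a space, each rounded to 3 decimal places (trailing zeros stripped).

Answer: -6 2

Derivation:
Executing turtle program step by step:
Start: pos=(0,0), heading=0, pen down
PU: pen up
LT 270: heading 0 -> 270
LT 90: heading 270 -> 0
RT 180: heading 0 -> 180
FD 6: (0,0) -> (-6,0) [heading=180, move]
RT 90: heading 180 -> 90
FD 2: (-6,0) -> (-6,2) [heading=90, move]
Final: pos=(-6,2), heading=90, 0 segment(s) drawn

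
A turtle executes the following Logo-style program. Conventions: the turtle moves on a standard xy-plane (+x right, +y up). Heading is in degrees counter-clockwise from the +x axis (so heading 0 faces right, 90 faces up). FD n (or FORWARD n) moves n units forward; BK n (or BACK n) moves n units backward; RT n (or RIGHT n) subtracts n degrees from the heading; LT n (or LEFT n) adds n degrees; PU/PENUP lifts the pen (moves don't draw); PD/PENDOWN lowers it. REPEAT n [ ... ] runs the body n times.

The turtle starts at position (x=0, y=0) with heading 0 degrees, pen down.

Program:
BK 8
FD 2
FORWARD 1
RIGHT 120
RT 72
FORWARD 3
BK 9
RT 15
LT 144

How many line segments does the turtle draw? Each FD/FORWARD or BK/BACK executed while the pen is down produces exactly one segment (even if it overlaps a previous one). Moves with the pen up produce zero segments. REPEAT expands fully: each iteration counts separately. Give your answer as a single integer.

Answer: 5

Derivation:
Executing turtle program step by step:
Start: pos=(0,0), heading=0, pen down
BK 8: (0,0) -> (-8,0) [heading=0, draw]
FD 2: (-8,0) -> (-6,0) [heading=0, draw]
FD 1: (-6,0) -> (-5,0) [heading=0, draw]
RT 120: heading 0 -> 240
RT 72: heading 240 -> 168
FD 3: (-5,0) -> (-7.934,0.624) [heading=168, draw]
BK 9: (-7.934,0.624) -> (0.869,-1.247) [heading=168, draw]
RT 15: heading 168 -> 153
LT 144: heading 153 -> 297
Final: pos=(0.869,-1.247), heading=297, 5 segment(s) drawn
Segments drawn: 5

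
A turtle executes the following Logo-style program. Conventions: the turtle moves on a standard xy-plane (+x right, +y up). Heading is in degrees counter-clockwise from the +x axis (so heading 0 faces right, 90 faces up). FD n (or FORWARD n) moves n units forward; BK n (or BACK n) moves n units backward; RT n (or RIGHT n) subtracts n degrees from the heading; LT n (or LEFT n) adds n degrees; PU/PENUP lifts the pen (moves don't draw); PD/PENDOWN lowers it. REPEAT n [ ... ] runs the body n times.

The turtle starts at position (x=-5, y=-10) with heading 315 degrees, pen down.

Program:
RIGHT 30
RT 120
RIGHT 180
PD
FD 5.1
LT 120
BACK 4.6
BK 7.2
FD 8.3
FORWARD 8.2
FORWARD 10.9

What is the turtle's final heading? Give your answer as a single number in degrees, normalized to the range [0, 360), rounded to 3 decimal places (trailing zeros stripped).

Executing turtle program step by step:
Start: pos=(-5,-10), heading=315, pen down
RT 30: heading 315 -> 285
RT 120: heading 285 -> 165
RT 180: heading 165 -> 345
PD: pen down
FD 5.1: (-5,-10) -> (-0.074,-11.32) [heading=345, draw]
LT 120: heading 345 -> 105
BK 4.6: (-0.074,-11.32) -> (1.117,-15.763) [heading=105, draw]
BK 7.2: (1.117,-15.763) -> (2.98,-22.718) [heading=105, draw]
FD 8.3: (2.98,-22.718) -> (0.832,-14.701) [heading=105, draw]
FD 8.2: (0.832,-14.701) -> (-1.29,-6.78) [heading=105, draw]
FD 10.9: (-1.29,-6.78) -> (-4.111,3.748) [heading=105, draw]
Final: pos=(-4.111,3.748), heading=105, 6 segment(s) drawn

Answer: 105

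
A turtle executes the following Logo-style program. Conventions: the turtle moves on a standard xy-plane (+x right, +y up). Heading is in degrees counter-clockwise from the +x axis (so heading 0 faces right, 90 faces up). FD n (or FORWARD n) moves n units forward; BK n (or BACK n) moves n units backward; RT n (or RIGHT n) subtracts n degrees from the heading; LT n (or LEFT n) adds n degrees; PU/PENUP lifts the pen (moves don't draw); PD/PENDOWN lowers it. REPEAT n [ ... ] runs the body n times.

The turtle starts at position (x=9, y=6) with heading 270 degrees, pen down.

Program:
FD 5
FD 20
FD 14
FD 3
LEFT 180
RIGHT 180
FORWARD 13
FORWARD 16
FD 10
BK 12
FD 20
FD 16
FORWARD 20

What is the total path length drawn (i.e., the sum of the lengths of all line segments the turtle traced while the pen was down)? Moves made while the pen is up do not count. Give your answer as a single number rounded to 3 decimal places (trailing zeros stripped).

Executing turtle program step by step:
Start: pos=(9,6), heading=270, pen down
FD 5: (9,6) -> (9,1) [heading=270, draw]
FD 20: (9,1) -> (9,-19) [heading=270, draw]
FD 14: (9,-19) -> (9,-33) [heading=270, draw]
FD 3: (9,-33) -> (9,-36) [heading=270, draw]
LT 180: heading 270 -> 90
RT 180: heading 90 -> 270
FD 13: (9,-36) -> (9,-49) [heading=270, draw]
FD 16: (9,-49) -> (9,-65) [heading=270, draw]
FD 10: (9,-65) -> (9,-75) [heading=270, draw]
BK 12: (9,-75) -> (9,-63) [heading=270, draw]
FD 20: (9,-63) -> (9,-83) [heading=270, draw]
FD 16: (9,-83) -> (9,-99) [heading=270, draw]
FD 20: (9,-99) -> (9,-119) [heading=270, draw]
Final: pos=(9,-119), heading=270, 11 segment(s) drawn

Segment lengths:
  seg 1: (9,6) -> (9,1), length = 5
  seg 2: (9,1) -> (9,-19), length = 20
  seg 3: (9,-19) -> (9,-33), length = 14
  seg 4: (9,-33) -> (9,-36), length = 3
  seg 5: (9,-36) -> (9,-49), length = 13
  seg 6: (9,-49) -> (9,-65), length = 16
  seg 7: (9,-65) -> (9,-75), length = 10
  seg 8: (9,-75) -> (9,-63), length = 12
  seg 9: (9,-63) -> (9,-83), length = 20
  seg 10: (9,-83) -> (9,-99), length = 16
  seg 11: (9,-99) -> (9,-119), length = 20
Total = 149

Answer: 149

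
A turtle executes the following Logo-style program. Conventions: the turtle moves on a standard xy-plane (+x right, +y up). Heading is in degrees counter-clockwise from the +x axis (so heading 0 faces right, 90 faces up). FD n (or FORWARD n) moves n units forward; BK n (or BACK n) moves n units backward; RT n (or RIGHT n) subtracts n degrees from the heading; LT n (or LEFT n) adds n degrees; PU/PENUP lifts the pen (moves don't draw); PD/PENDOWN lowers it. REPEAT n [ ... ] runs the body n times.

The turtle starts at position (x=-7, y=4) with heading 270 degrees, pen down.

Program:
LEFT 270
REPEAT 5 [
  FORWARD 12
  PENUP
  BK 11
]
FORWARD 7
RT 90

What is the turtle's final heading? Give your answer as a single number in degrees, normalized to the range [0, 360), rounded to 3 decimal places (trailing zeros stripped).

Executing turtle program step by step:
Start: pos=(-7,4), heading=270, pen down
LT 270: heading 270 -> 180
REPEAT 5 [
  -- iteration 1/5 --
  FD 12: (-7,4) -> (-19,4) [heading=180, draw]
  PU: pen up
  BK 11: (-19,4) -> (-8,4) [heading=180, move]
  -- iteration 2/5 --
  FD 12: (-8,4) -> (-20,4) [heading=180, move]
  PU: pen up
  BK 11: (-20,4) -> (-9,4) [heading=180, move]
  -- iteration 3/5 --
  FD 12: (-9,4) -> (-21,4) [heading=180, move]
  PU: pen up
  BK 11: (-21,4) -> (-10,4) [heading=180, move]
  -- iteration 4/5 --
  FD 12: (-10,4) -> (-22,4) [heading=180, move]
  PU: pen up
  BK 11: (-22,4) -> (-11,4) [heading=180, move]
  -- iteration 5/5 --
  FD 12: (-11,4) -> (-23,4) [heading=180, move]
  PU: pen up
  BK 11: (-23,4) -> (-12,4) [heading=180, move]
]
FD 7: (-12,4) -> (-19,4) [heading=180, move]
RT 90: heading 180 -> 90
Final: pos=(-19,4), heading=90, 1 segment(s) drawn

Answer: 90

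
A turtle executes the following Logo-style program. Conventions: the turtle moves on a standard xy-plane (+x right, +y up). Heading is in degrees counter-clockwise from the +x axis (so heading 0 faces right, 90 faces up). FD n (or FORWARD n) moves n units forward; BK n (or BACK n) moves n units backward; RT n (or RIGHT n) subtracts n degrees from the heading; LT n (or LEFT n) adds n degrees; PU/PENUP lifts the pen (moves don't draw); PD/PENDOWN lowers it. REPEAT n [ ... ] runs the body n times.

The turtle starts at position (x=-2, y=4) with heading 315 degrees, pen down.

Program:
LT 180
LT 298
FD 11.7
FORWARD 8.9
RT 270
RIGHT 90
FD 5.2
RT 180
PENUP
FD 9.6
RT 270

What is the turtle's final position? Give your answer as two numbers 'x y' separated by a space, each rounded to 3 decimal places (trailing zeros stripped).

Executing turtle program step by step:
Start: pos=(-2,4), heading=315, pen down
LT 180: heading 315 -> 135
LT 298: heading 135 -> 73
FD 11.7: (-2,4) -> (1.421,15.189) [heading=73, draw]
FD 8.9: (1.421,15.189) -> (4.023,23.7) [heading=73, draw]
RT 270: heading 73 -> 163
RT 90: heading 163 -> 73
FD 5.2: (4.023,23.7) -> (5.543,28.673) [heading=73, draw]
RT 180: heading 73 -> 253
PU: pen up
FD 9.6: (5.543,28.673) -> (2.736,19.492) [heading=253, move]
RT 270: heading 253 -> 343
Final: pos=(2.736,19.492), heading=343, 3 segment(s) drawn

Answer: 2.736 19.492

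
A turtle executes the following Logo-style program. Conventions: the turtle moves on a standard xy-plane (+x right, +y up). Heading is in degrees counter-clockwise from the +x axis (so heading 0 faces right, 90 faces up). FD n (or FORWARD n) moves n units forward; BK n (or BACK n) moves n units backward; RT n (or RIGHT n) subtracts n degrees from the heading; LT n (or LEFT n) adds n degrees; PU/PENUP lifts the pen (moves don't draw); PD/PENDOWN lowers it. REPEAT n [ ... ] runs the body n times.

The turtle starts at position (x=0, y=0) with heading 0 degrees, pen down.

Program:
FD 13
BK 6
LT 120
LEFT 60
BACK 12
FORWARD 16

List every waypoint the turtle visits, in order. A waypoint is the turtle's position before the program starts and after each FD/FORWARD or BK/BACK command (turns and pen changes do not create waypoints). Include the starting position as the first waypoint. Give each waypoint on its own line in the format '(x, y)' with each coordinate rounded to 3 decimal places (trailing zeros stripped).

Answer: (0, 0)
(13, 0)
(7, 0)
(19, 0)
(3, 0)

Derivation:
Executing turtle program step by step:
Start: pos=(0,0), heading=0, pen down
FD 13: (0,0) -> (13,0) [heading=0, draw]
BK 6: (13,0) -> (7,0) [heading=0, draw]
LT 120: heading 0 -> 120
LT 60: heading 120 -> 180
BK 12: (7,0) -> (19,0) [heading=180, draw]
FD 16: (19,0) -> (3,0) [heading=180, draw]
Final: pos=(3,0), heading=180, 4 segment(s) drawn
Waypoints (5 total):
(0, 0)
(13, 0)
(7, 0)
(19, 0)
(3, 0)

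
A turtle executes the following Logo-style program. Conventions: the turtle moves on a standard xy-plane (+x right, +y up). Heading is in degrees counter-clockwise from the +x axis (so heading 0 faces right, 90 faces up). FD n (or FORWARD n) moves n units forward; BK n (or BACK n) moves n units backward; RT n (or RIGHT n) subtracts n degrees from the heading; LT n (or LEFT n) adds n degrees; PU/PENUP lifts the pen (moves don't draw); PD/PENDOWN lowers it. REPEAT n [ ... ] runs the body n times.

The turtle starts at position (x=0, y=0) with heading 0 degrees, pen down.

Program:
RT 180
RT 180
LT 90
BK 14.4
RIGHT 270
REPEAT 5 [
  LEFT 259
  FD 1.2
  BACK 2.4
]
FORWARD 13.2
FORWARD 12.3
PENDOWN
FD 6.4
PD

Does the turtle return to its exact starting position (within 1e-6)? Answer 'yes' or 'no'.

Answer: no

Derivation:
Executing turtle program step by step:
Start: pos=(0,0), heading=0, pen down
RT 180: heading 0 -> 180
RT 180: heading 180 -> 0
LT 90: heading 0 -> 90
BK 14.4: (0,0) -> (0,-14.4) [heading=90, draw]
RT 270: heading 90 -> 180
REPEAT 5 [
  -- iteration 1/5 --
  LT 259: heading 180 -> 79
  FD 1.2: (0,-14.4) -> (0.229,-13.222) [heading=79, draw]
  BK 2.4: (0.229,-13.222) -> (-0.229,-15.578) [heading=79, draw]
  -- iteration 2/5 --
  LT 259: heading 79 -> 338
  FD 1.2: (-0.229,-15.578) -> (0.884,-16.027) [heading=338, draw]
  BK 2.4: (0.884,-16.027) -> (-1.342,-15.128) [heading=338, draw]
  -- iteration 3/5 --
  LT 259: heading 338 -> 237
  FD 1.2: (-1.342,-15.128) -> (-1.995,-16.135) [heading=237, draw]
  BK 2.4: (-1.995,-16.135) -> (-0.688,-14.122) [heading=237, draw]
  -- iteration 4/5 --
  LT 259: heading 237 -> 136
  FD 1.2: (-0.688,-14.122) -> (-1.551,-13.288) [heading=136, draw]
  BK 2.4: (-1.551,-13.288) -> (0.175,-14.956) [heading=136, draw]
  -- iteration 5/5 --
  LT 259: heading 136 -> 35
  FD 1.2: (0.175,-14.956) -> (1.158,-14.267) [heading=35, draw]
  BK 2.4: (1.158,-14.267) -> (-0.808,-15.644) [heading=35, draw]
]
FD 13.2: (-0.808,-15.644) -> (10.005,-8.073) [heading=35, draw]
FD 12.3: (10.005,-8.073) -> (20.081,-1.018) [heading=35, draw]
PD: pen down
FD 6.4: (20.081,-1.018) -> (25.323,2.653) [heading=35, draw]
PD: pen down
Final: pos=(25.323,2.653), heading=35, 14 segment(s) drawn

Start position: (0, 0)
Final position: (25.323, 2.653)
Distance = 25.462; >= 1e-6 -> NOT closed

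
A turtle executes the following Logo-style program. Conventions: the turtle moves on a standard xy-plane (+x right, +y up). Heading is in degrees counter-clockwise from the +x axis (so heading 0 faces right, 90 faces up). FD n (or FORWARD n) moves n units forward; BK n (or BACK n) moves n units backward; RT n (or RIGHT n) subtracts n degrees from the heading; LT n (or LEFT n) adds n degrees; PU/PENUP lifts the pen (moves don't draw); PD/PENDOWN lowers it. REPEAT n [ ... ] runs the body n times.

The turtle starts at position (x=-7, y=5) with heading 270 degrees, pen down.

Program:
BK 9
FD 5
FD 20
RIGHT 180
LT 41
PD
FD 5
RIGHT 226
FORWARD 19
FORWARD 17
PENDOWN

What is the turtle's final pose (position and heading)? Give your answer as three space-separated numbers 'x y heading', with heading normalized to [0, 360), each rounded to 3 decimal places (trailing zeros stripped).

Executing turtle program step by step:
Start: pos=(-7,5), heading=270, pen down
BK 9: (-7,5) -> (-7,14) [heading=270, draw]
FD 5: (-7,14) -> (-7,9) [heading=270, draw]
FD 20: (-7,9) -> (-7,-11) [heading=270, draw]
RT 180: heading 270 -> 90
LT 41: heading 90 -> 131
PD: pen down
FD 5: (-7,-11) -> (-10.28,-7.226) [heading=131, draw]
RT 226: heading 131 -> 265
FD 19: (-10.28,-7.226) -> (-11.936,-26.154) [heading=265, draw]
FD 17: (-11.936,-26.154) -> (-13.418,-43.089) [heading=265, draw]
PD: pen down
Final: pos=(-13.418,-43.089), heading=265, 6 segment(s) drawn

Answer: -13.418 -43.089 265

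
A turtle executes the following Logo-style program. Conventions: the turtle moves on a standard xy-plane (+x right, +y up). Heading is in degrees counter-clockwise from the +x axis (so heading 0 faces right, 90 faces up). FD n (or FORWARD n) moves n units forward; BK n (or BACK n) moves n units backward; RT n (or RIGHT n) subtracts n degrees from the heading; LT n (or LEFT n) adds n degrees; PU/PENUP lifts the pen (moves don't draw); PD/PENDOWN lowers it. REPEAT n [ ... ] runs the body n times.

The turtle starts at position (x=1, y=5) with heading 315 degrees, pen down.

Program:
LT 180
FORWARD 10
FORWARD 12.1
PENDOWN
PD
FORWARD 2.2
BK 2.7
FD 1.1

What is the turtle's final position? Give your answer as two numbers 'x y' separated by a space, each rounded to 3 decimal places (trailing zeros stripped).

Answer: -15.051 21.051

Derivation:
Executing turtle program step by step:
Start: pos=(1,5), heading=315, pen down
LT 180: heading 315 -> 135
FD 10: (1,5) -> (-6.071,12.071) [heading=135, draw]
FD 12.1: (-6.071,12.071) -> (-14.627,20.627) [heading=135, draw]
PD: pen down
PD: pen down
FD 2.2: (-14.627,20.627) -> (-16.183,22.183) [heading=135, draw]
BK 2.7: (-16.183,22.183) -> (-14.274,20.274) [heading=135, draw]
FD 1.1: (-14.274,20.274) -> (-15.051,21.051) [heading=135, draw]
Final: pos=(-15.051,21.051), heading=135, 5 segment(s) drawn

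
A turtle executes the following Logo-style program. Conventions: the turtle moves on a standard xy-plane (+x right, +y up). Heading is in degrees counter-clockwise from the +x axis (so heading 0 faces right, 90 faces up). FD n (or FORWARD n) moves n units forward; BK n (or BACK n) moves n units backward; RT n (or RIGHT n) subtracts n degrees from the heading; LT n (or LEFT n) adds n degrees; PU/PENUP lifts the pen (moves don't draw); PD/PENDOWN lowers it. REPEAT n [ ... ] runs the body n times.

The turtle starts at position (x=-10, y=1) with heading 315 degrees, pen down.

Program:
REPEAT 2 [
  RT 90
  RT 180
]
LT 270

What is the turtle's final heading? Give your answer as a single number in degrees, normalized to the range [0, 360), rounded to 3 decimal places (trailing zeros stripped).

Answer: 45

Derivation:
Executing turtle program step by step:
Start: pos=(-10,1), heading=315, pen down
REPEAT 2 [
  -- iteration 1/2 --
  RT 90: heading 315 -> 225
  RT 180: heading 225 -> 45
  -- iteration 2/2 --
  RT 90: heading 45 -> 315
  RT 180: heading 315 -> 135
]
LT 270: heading 135 -> 45
Final: pos=(-10,1), heading=45, 0 segment(s) drawn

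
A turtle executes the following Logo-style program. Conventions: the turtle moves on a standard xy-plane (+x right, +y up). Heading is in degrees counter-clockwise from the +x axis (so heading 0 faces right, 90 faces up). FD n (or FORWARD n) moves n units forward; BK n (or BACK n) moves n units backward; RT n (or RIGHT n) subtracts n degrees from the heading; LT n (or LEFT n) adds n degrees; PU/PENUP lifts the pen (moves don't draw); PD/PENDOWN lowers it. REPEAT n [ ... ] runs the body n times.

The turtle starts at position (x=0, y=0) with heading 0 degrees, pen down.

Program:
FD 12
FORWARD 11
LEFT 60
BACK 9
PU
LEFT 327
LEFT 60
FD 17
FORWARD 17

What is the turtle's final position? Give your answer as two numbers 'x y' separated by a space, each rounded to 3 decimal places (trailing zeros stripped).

Answer: 20.279 26.159

Derivation:
Executing turtle program step by step:
Start: pos=(0,0), heading=0, pen down
FD 12: (0,0) -> (12,0) [heading=0, draw]
FD 11: (12,0) -> (23,0) [heading=0, draw]
LT 60: heading 0 -> 60
BK 9: (23,0) -> (18.5,-7.794) [heading=60, draw]
PU: pen up
LT 327: heading 60 -> 27
LT 60: heading 27 -> 87
FD 17: (18.5,-7.794) -> (19.39,9.182) [heading=87, move]
FD 17: (19.39,9.182) -> (20.279,26.159) [heading=87, move]
Final: pos=(20.279,26.159), heading=87, 3 segment(s) drawn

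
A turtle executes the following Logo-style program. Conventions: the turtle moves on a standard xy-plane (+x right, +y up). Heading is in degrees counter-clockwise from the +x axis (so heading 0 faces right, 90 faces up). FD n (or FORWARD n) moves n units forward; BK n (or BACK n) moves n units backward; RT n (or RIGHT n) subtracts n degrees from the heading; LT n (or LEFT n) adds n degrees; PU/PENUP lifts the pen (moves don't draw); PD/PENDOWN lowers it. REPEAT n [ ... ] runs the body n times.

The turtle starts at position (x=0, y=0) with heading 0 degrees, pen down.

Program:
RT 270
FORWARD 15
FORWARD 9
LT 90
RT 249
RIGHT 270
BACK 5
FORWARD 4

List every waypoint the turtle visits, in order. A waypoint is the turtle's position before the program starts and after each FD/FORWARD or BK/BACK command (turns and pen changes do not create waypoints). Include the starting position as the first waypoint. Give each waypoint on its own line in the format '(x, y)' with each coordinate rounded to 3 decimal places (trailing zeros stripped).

Answer: (0, 0)
(0, 15)
(0, 24)
(-4.668, 22.208)
(-0.934, 23.642)

Derivation:
Executing turtle program step by step:
Start: pos=(0,0), heading=0, pen down
RT 270: heading 0 -> 90
FD 15: (0,0) -> (0,15) [heading=90, draw]
FD 9: (0,15) -> (0,24) [heading=90, draw]
LT 90: heading 90 -> 180
RT 249: heading 180 -> 291
RT 270: heading 291 -> 21
BK 5: (0,24) -> (-4.668,22.208) [heading=21, draw]
FD 4: (-4.668,22.208) -> (-0.934,23.642) [heading=21, draw]
Final: pos=(-0.934,23.642), heading=21, 4 segment(s) drawn
Waypoints (5 total):
(0, 0)
(0, 15)
(0, 24)
(-4.668, 22.208)
(-0.934, 23.642)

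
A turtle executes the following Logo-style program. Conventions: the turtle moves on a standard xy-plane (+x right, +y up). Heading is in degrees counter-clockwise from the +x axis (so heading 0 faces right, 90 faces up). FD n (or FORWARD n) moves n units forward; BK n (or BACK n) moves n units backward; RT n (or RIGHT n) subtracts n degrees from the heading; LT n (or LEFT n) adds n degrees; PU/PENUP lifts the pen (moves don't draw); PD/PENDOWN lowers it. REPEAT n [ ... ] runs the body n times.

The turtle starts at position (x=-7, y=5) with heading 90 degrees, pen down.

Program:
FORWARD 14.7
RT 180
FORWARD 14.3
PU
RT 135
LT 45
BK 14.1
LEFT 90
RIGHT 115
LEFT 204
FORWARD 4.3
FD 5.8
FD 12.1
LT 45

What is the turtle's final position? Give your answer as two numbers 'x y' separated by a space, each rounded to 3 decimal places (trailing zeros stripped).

Answer: 29.297 5.013

Derivation:
Executing turtle program step by step:
Start: pos=(-7,5), heading=90, pen down
FD 14.7: (-7,5) -> (-7,19.7) [heading=90, draw]
RT 180: heading 90 -> 270
FD 14.3: (-7,19.7) -> (-7,5.4) [heading=270, draw]
PU: pen up
RT 135: heading 270 -> 135
LT 45: heading 135 -> 180
BK 14.1: (-7,5.4) -> (7.1,5.4) [heading=180, move]
LT 90: heading 180 -> 270
RT 115: heading 270 -> 155
LT 204: heading 155 -> 359
FD 4.3: (7.1,5.4) -> (11.399,5.325) [heading=359, move]
FD 5.8: (11.399,5.325) -> (17.198,5.224) [heading=359, move]
FD 12.1: (17.198,5.224) -> (29.297,5.013) [heading=359, move]
LT 45: heading 359 -> 44
Final: pos=(29.297,5.013), heading=44, 2 segment(s) drawn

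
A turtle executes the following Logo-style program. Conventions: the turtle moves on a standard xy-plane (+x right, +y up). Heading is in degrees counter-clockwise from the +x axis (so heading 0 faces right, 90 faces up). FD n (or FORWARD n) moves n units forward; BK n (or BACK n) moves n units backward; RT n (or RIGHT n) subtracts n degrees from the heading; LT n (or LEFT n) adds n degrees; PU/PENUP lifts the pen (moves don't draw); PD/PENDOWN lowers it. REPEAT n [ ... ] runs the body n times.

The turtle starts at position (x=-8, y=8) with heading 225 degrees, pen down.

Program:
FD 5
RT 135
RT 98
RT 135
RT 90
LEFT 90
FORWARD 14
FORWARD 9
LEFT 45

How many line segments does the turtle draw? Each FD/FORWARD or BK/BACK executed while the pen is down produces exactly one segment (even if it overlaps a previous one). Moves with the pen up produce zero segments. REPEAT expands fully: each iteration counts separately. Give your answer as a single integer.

Answer: 3

Derivation:
Executing turtle program step by step:
Start: pos=(-8,8), heading=225, pen down
FD 5: (-8,8) -> (-11.536,4.464) [heading=225, draw]
RT 135: heading 225 -> 90
RT 98: heading 90 -> 352
RT 135: heading 352 -> 217
RT 90: heading 217 -> 127
LT 90: heading 127 -> 217
FD 14: (-11.536,4.464) -> (-22.716,-3.961) [heading=217, draw]
FD 9: (-22.716,-3.961) -> (-29.904,-9.377) [heading=217, draw]
LT 45: heading 217 -> 262
Final: pos=(-29.904,-9.377), heading=262, 3 segment(s) drawn
Segments drawn: 3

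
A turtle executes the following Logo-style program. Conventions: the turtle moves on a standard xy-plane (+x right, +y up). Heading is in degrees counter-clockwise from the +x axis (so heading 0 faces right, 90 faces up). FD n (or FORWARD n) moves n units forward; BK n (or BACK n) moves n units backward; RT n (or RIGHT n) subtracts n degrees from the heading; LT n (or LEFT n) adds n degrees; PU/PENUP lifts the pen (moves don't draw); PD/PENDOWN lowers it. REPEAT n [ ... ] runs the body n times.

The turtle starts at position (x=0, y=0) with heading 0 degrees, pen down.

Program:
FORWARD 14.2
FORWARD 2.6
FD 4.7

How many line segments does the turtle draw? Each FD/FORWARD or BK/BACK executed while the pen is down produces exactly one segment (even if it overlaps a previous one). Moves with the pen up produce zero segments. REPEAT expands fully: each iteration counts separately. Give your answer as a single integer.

Answer: 3

Derivation:
Executing turtle program step by step:
Start: pos=(0,0), heading=0, pen down
FD 14.2: (0,0) -> (14.2,0) [heading=0, draw]
FD 2.6: (14.2,0) -> (16.8,0) [heading=0, draw]
FD 4.7: (16.8,0) -> (21.5,0) [heading=0, draw]
Final: pos=(21.5,0), heading=0, 3 segment(s) drawn
Segments drawn: 3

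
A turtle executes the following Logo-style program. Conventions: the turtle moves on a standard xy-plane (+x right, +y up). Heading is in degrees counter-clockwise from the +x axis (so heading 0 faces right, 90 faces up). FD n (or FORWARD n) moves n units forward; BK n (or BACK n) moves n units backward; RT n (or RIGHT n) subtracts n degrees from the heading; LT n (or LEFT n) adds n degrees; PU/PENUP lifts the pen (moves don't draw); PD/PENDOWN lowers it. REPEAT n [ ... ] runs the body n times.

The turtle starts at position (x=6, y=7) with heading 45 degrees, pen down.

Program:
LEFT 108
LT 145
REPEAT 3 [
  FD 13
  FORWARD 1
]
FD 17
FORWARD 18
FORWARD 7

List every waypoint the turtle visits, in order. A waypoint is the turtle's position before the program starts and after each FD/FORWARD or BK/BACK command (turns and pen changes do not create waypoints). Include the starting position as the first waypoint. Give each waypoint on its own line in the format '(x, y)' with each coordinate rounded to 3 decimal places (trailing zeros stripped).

Executing turtle program step by step:
Start: pos=(6,7), heading=45, pen down
LT 108: heading 45 -> 153
LT 145: heading 153 -> 298
REPEAT 3 [
  -- iteration 1/3 --
  FD 13: (6,7) -> (12.103,-4.478) [heading=298, draw]
  FD 1: (12.103,-4.478) -> (12.573,-5.361) [heading=298, draw]
  -- iteration 2/3 --
  FD 13: (12.573,-5.361) -> (18.676,-16.84) [heading=298, draw]
  FD 1: (18.676,-16.84) -> (19.145,-17.723) [heading=298, draw]
  -- iteration 3/3 --
  FD 13: (19.145,-17.723) -> (25.248,-29.201) [heading=298, draw]
  FD 1: (25.248,-29.201) -> (25.718,-30.084) [heading=298, draw]
]
FD 17: (25.718,-30.084) -> (33.699,-45.094) [heading=298, draw]
FD 18: (33.699,-45.094) -> (42.149,-60.987) [heading=298, draw]
FD 7: (42.149,-60.987) -> (45.436,-67.168) [heading=298, draw]
Final: pos=(45.436,-67.168), heading=298, 9 segment(s) drawn
Waypoints (10 total):
(6, 7)
(12.103, -4.478)
(12.573, -5.361)
(18.676, -16.84)
(19.145, -17.723)
(25.248, -29.201)
(25.718, -30.084)
(33.699, -45.094)
(42.149, -60.987)
(45.436, -67.168)

Answer: (6, 7)
(12.103, -4.478)
(12.573, -5.361)
(18.676, -16.84)
(19.145, -17.723)
(25.248, -29.201)
(25.718, -30.084)
(33.699, -45.094)
(42.149, -60.987)
(45.436, -67.168)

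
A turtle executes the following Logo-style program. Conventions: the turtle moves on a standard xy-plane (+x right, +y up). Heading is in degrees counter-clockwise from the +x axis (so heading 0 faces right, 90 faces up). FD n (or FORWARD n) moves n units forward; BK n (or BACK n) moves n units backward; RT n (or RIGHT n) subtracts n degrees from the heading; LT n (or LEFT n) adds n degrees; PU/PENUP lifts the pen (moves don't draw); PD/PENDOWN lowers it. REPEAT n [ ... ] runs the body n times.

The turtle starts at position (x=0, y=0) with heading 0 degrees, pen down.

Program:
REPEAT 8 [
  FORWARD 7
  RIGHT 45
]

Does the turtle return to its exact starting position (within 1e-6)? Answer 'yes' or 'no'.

Executing turtle program step by step:
Start: pos=(0,0), heading=0, pen down
REPEAT 8 [
  -- iteration 1/8 --
  FD 7: (0,0) -> (7,0) [heading=0, draw]
  RT 45: heading 0 -> 315
  -- iteration 2/8 --
  FD 7: (7,0) -> (11.95,-4.95) [heading=315, draw]
  RT 45: heading 315 -> 270
  -- iteration 3/8 --
  FD 7: (11.95,-4.95) -> (11.95,-11.95) [heading=270, draw]
  RT 45: heading 270 -> 225
  -- iteration 4/8 --
  FD 7: (11.95,-11.95) -> (7,-16.899) [heading=225, draw]
  RT 45: heading 225 -> 180
  -- iteration 5/8 --
  FD 7: (7,-16.899) -> (0,-16.899) [heading=180, draw]
  RT 45: heading 180 -> 135
  -- iteration 6/8 --
  FD 7: (0,-16.899) -> (-4.95,-11.95) [heading=135, draw]
  RT 45: heading 135 -> 90
  -- iteration 7/8 --
  FD 7: (-4.95,-11.95) -> (-4.95,-4.95) [heading=90, draw]
  RT 45: heading 90 -> 45
  -- iteration 8/8 --
  FD 7: (-4.95,-4.95) -> (0,0) [heading=45, draw]
  RT 45: heading 45 -> 0
]
Final: pos=(0,0), heading=0, 8 segment(s) drawn

Start position: (0, 0)
Final position: (0, 0)
Distance = 0; < 1e-6 -> CLOSED

Answer: yes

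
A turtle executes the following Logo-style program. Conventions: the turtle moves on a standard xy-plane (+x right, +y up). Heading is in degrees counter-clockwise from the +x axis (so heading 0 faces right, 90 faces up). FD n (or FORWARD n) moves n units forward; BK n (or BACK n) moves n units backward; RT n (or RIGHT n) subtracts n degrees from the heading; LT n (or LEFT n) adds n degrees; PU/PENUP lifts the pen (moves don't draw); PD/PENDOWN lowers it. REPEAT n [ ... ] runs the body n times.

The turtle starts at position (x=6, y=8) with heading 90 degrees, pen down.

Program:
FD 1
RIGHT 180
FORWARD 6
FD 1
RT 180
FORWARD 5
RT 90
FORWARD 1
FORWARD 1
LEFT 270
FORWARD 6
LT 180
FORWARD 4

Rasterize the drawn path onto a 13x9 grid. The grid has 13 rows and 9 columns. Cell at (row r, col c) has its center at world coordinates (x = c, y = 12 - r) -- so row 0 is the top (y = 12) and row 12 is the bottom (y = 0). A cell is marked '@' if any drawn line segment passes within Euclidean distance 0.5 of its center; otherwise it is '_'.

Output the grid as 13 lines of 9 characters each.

Answer: _________
_________
_________
______@__
______@__
______@@@
______@_@
______@_@
______@_@
______@_@
______@_@
________@
_________

Derivation:
Segment 0: (6,8) -> (6,9)
Segment 1: (6,9) -> (6,3)
Segment 2: (6,3) -> (6,2)
Segment 3: (6,2) -> (6,7)
Segment 4: (6,7) -> (7,7)
Segment 5: (7,7) -> (8,7)
Segment 6: (8,7) -> (8,1)
Segment 7: (8,1) -> (8,5)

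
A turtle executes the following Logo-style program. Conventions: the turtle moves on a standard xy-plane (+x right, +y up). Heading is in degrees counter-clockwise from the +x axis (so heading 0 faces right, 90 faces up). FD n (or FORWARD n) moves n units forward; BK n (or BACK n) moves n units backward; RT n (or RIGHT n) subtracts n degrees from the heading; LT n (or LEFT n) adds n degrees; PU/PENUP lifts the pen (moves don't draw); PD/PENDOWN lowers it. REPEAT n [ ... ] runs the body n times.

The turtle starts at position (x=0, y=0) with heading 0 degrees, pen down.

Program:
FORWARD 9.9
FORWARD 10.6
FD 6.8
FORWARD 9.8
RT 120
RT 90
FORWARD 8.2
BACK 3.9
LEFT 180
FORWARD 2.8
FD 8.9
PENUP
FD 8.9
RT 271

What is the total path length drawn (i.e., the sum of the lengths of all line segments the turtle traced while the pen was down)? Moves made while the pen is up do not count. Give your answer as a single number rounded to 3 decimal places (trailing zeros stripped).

Executing turtle program step by step:
Start: pos=(0,0), heading=0, pen down
FD 9.9: (0,0) -> (9.9,0) [heading=0, draw]
FD 10.6: (9.9,0) -> (20.5,0) [heading=0, draw]
FD 6.8: (20.5,0) -> (27.3,0) [heading=0, draw]
FD 9.8: (27.3,0) -> (37.1,0) [heading=0, draw]
RT 120: heading 0 -> 240
RT 90: heading 240 -> 150
FD 8.2: (37.1,0) -> (29.999,4.1) [heading=150, draw]
BK 3.9: (29.999,4.1) -> (33.376,2.15) [heading=150, draw]
LT 180: heading 150 -> 330
FD 2.8: (33.376,2.15) -> (35.801,0.75) [heading=330, draw]
FD 8.9: (35.801,0.75) -> (43.509,-3.7) [heading=330, draw]
PU: pen up
FD 8.9: (43.509,-3.7) -> (51.216,-8.15) [heading=330, move]
RT 271: heading 330 -> 59
Final: pos=(51.216,-8.15), heading=59, 8 segment(s) drawn

Segment lengths:
  seg 1: (0,0) -> (9.9,0), length = 9.9
  seg 2: (9.9,0) -> (20.5,0), length = 10.6
  seg 3: (20.5,0) -> (27.3,0), length = 6.8
  seg 4: (27.3,0) -> (37.1,0), length = 9.8
  seg 5: (37.1,0) -> (29.999,4.1), length = 8.2
  seg 6: (29.999,4.1) -> (33.376,2.15), length = 3.9
  seg 7: (33.376,2.15) -> (35.801,0.75), length = 2.8
  seg 8: (35.801,0.75) -> (43.509,-3.7), length = 8.9
Total = 60.9

Answer: 60.9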